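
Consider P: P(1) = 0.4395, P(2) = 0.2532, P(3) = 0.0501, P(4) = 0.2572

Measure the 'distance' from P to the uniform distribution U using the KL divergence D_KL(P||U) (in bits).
0.2567 bits

U(i) = 1/4 for all i

D_KL(P||U) = Σ P(x) log₂(P(x) / (1/4))
           = Σ P(x) log₂(P(x)) + log₂(4)
           = log₂(4) - H(P)

H(P) = -Σ P(x) log₂(P(x)):
  -P(1)·log₂(P(1)) = -(0.4395)·log₂(0.4395) = 0.52128
  -P(2)·log₂(P(2)) = -(0.2532)·log₂(0.2532) = 0.50175
  -P(3)·log₂(P(3)) = -(0.0501)·log₂(0.0501) = 0.21638
  -P(4)·log₂(P(4)) = -(0.2572)·log₂(0.2572) = 0.50386
H(P) = 0.52128 + 0.50175 + 0.21638 + 0.50386 = 1.74327 bits

log₂(4) = 2.00000 bits

D_KL(P||U) = 2.00000 - 1.74327 = 0.25673 ≈ 0.2567 bits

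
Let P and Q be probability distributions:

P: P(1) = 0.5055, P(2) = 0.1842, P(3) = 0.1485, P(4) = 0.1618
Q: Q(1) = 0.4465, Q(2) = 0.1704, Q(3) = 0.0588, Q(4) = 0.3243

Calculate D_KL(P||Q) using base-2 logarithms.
0.1474 bits

D_KL(P||Q) = Σ P(x) log₂(P(x)/Q(x))

Computing term by term:
  P(1)·log₂(P(1)/Q(1)) = 0.5055·log₂(0.5055/0.4465) = 0.09051
  P(2)·log₂(P(2)/Q(2)) = 0.1842·log₂(0.1842/0.1704) = 0.02069
  P(3)·log₂(P(3)/Q(3)) = 0.1485·log₂(0.1485/0.0588) = 0.19848
  P(4)·log₂(P(4)/Q(4)) = 0.1618·log₂(0.1618/0.3243) = -0.16230

D_KL(P||Q) = 0.09051 + 0.02069 + 0.19848 - 0.16230 = 0.14738 ≈ 0.1474 bits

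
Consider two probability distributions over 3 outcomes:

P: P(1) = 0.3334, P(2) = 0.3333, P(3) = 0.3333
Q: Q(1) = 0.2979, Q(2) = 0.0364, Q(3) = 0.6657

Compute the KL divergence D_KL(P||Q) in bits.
0.7863 bits

D_KL(P||Q) = Σ P(x) log₂(P(x)/Q(x))

Computing term by term:
  P(1)·log₂(P(1)/Q(1)) = 0.3334·log₂(0.3334/0.2979) = 0.05415
  P(2)·log₂(P(2)/Q(2)) = 0.3333·log₂(0.3333/0.0364) = 1.06483
  P(3)·log₂(P(3)/Q(3)) = 0.3333·log₂(0.3333/0.6657) = -0.33265

D_KL(P||Q) = 0.05415 + 1.06483 - 0.33265 = 0.78633 ≈ 0.7863 bits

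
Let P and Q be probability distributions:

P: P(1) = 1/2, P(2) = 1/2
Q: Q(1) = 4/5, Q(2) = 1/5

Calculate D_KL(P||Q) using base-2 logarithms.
0.3219 bits

D_KL(P||Q) = Σ P(x) log₂(P(x)/Q(x))

Computing term by term:
  P(1)·log₂(P(1)/Q(1)) = (1/2)·log₂((1/2)/(4/5)) = -0.33904
  P(2)·log₂(P(2)/Q(2)) = (1/2)·log₂((1/2)/(1/5)) = 0.66096

D_KL(P||Q) = -0.33904 + 0.66096 = 0.32192 ≈ 0.3219 bits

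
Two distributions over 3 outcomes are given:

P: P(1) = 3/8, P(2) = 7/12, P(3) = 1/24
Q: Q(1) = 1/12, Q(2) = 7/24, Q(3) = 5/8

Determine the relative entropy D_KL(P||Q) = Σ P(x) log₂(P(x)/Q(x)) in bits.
1.2343 bits

D_KL(P||Q) = Σ P(x) log₂(P(x)/Q(x))

Computing term by term:
  P(1)·log₂(P(1)/Q(1)) = (3/8)·log₂((3/8)/(1/12)) = 0.81372
  P(2)·log₂(P(2)/Q(2)) = (7/12)·log₂((7/12)/(7/24)) = 0.58333
  P(3)·log₂(P(3)/Q(3)) = (1/24)·log₂((1/24)/(5/8)) = -0.16279

D_KL(P||Q) = 0.81372 + 0.58333 - 0.16279 = 1.23426 ≈ 1.2343 bits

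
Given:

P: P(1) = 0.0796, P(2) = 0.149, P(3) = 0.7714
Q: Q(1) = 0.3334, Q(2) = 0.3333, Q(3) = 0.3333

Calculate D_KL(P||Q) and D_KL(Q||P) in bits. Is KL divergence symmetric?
D_KL(P||Q) = 0.5964 bits, D_KL(Q||P) = 0.6726 bits. No, KL divergence is not symmetric.

D_KL(P||Q) = Σ P(x) log₂(P(x)/Q(x))

Computing term by term:
  P(1)·log₂(P(1)/Q(1)) = 0.0796·log₂(0.0796/0.3334) = -0.16449
  P(2)·log₂(P(2)/Q(2)) = 0.149·log₂(0.149/0.3333) = -0.17306
  P(3)·log₂(P(3)/Q(3)) = 0.7714·log₂(0.7714/0.3333) = 0.93390

D_KL(P||Q) = -0.16449 - 0.17306 + 0.93390 = 0.59635 ≈ 0.5964 bits

D_KL(Q||P) = Σ Q(x) log₂(Q(x)/P(x))

Computing term by term:
  Q(1)·log₂(Q(1)/P(1)) = 0.3334·log₂(0.3334/0.0796) = 0.68894
  Q(2)·log₂(Q(2)/P(2)) = 0.3333·log₂(0.3333/0.149) = 0.38713
  Q(3)·log₂(Q(3)/P(3)) = 0.3333·log₂(0.3333/0.7714) = -0.40351

D_KL(Q||P) = 0.68894 + 0.38713 - 0.40351 = 0.67256 ≈ 0.6726 bits

These are NOT equal (difference: 0.0762 bits). KL divergence is asymmetric: D_KL(P||Q) ≠ D_KL(Q||P) in general.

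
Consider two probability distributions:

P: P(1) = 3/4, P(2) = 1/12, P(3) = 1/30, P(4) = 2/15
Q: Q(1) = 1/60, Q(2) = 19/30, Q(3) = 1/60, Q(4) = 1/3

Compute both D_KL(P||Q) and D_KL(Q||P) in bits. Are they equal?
D_KL(P||Q) = 3.7321 bits, D_KL(Q||P) = 2.1856 bits. No, they are not equal.

D_KL(P||Q) = Σ P(x) log₂(P(x)/Q(x))

Computing term by term:
  P(1)·log₂(P(1)/Q(1)) = (3/4)·log₂((3/4)/(1/60)) = 4.11889
  P(2)·log₂(P(2)/Q(2)) = (1/12)·log₂((1/12)/(19/30)) = -0.24383
  P(3)·log₂(P(3)/Q(3)) = (1/30)·log₂((1/30)/(1/60)) = 0.03333
  P(4)·log₂(P(4)/Q(4)) = (2/15)·log₂((2/15)/(1/3)) = -0.17626

D_KL(P||Q) = 4.11889 - 0.24383 + 0.03333 - 0.17626 = 3.73213 ≈ 3.7321 bits

D_KL(Q||P) = Σ Q(x) log₂(Q(x)/P(x))

Computing term by term:
  Q(1)·log₂(Q(1)/P(1)) = (1/60)·log₂((1/60)/(3/4)) = -0.09153
  Q(2)·log₂(Q(2)/P(2)) = (19/30)·log₂((19/30)/(1/12)) = 1.85313
  Q(3)·log₂(Q(3)/P(3)) = (1/60)·log₂((1/60)/(1/30)) = -0.01667
  Q(4)·log₂(Q(4)/P(4)) = (1/3)·log₂((1/3)/(2/15)) = 0.44064

D_KL(Q||P) = -0.09153 + 1.85313 - 0.01667 + 0.44064 = 2.18557 ≈ 2.1856 bits

These are NOT equal (difference: 1.5465 bits). KL divergence is asymmetric: D_KL(P||Q) ≠ D_KL(Q||P) in general.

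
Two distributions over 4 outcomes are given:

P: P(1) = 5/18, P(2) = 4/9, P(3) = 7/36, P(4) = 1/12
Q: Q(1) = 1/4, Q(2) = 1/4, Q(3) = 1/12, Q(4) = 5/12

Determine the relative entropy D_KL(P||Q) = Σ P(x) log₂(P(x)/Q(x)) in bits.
0.4553 bits

D_KL(P||Q) = Σ P(x) log₂(P(x)/Q(x))

Computing term by term:
  P(1)·log₂(P(1)/Q(1)) = (5/18)·log₂((5/18)/(1/4)) = 0.04222
  P(2)·log₂(P(2)/Q(2)) = (4/9)·log₂((4/9)/(1/4)) = 0.36892
  P(3)·log₂(P(3)/Q(3)) = (7/36)·log₂((7/36)/(1/12)) = 0.23769
  P(4)·log₂(P(4)/Q(4)) = (1/12)·log₂((1/12)/(5/12)) = -0.19349

D_KL(P||Q) = 0.04222 + 0.36892 + 0.23769 - 0.19349 = 0.45534 ≈ 0.4553 bits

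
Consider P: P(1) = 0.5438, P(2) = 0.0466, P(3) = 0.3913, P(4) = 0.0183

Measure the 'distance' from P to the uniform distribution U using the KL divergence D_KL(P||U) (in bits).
0.6806 bits

U(i) = 1/4 for all i

D_KL(P||U) = Σ P(x) log₂(P(x) / (1/4))
           = Σ P(x) log₂(P(x)) + log₂(4)
           = log₂(4) - H(P)

H(P) = -Σ P(x) log₂(P(x)):
  -P(1)·log₂(P(1)) = -(0.5438)·log₂(0.5438) = 0.47792
  -P(2)·log₂(P(2)) = -(0.0466)·log₂(0.0466) = 0.20614
  -P(3)·log₂(P(3)) = -(0.3913)·log₂(0.3913) = 0.52968
  -P(4)·log₂(P(4)) = -(0.0183)·log₂(0.0183) = 0.10563
H(P) = 0.47792 + 0.20614 + 0.52968 + 0.10563 = 1.31937 bits

log₂(4) = 2.00000 bits

D_KL(P||U) = 2.00000 - 1.31937 = 0.68063 ≈ 0.6806 bits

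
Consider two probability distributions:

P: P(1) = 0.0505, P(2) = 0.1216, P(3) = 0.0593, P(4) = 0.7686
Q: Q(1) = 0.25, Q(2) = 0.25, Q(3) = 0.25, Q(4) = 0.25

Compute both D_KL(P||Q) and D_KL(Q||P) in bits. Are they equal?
D_KL(P||Q) = 0.8793 bits, D_KL(Q||P) = 0.9507 bits. No, they are not equal.

D_KL(P||Q) = Σ P(x) log₂(P(x)/Q(x))

Computing term by term:
  P(1)·log₂(P(1)/Q(1)) = 0.0505·log₂(0.0505/0.25) = -0.11653
  P(2)·log₂(P(2)/Q(2)) = 0.1216·log₂(0.1216/0.25) = -0.12644
  P(3)·log₂(P(3)/Q(3)) = 0.0593·log₂(0.0593/0.25) = -0.12310
  P(4)·log₂(P(4)/Q(4)) = 0.7686·log₂(0.7686/0.25) = 1.24537

D_KL(P||Q) = -0.11653 - 0.12644 - 0.12310 + 1.24537 = 0.87930 ≈ 0.8793 bits

D_KL(Q||P) = Σ Q(x) log₂(Q(x)/P(x))

Computing term by term:
  Q(1)·log₂(Q(1)/P(1)) = 0.25·log₂(0.25/0.0505) = 0.57689
  Q(2)·log₂(Q(2)/P(2)) = 0.25·log₂(0.25/0.1216) = 0.25995
  Q(3)·log₂(Q(3)/P(3)) = 0.25·log₂(0.25/0.0593) = 0.51896
  Q(4)·log₂(Q(4)/P(4)) = 0.25·log₂(0.25/0.7686) = -0.40508

D_KL(Q||P) = 0.57689 + 0.25995 + 0.51896 - 0.40508 = 0.95072 ≈ 0.9507 bits

These are NOT equal (difference: 0.0714 bits). KL divergence is asymmetric: D_KL(P||Q) ≠ D_KL(Q||P) in general.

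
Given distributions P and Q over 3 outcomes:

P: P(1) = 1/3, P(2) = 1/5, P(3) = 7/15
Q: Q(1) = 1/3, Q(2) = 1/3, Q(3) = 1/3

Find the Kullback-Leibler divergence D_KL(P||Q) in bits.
0.0791 bits

D_KL(P||Q) = Σ P(x) log₂(P(x)/Q(x))

Computing term by term:
  P(1)·log₂(P(1)/Q(1)) = (1/3)·log₂((1/3)/(1/3)) = 0.00000
  P(2)·log₂(P(2)/Q(2)) = (1/5)·log₂((1/5)/(1/3)) = -0.14739
  P(3)·log₂(P(3)/Q(3)) = (7/15)·log₂((7/15)/(1/3)) = 0.22653

D_KL(P||Q) = 0.00000 - 0.14739 + 0.22653 = 0.07914 ≈ 0.0791 bits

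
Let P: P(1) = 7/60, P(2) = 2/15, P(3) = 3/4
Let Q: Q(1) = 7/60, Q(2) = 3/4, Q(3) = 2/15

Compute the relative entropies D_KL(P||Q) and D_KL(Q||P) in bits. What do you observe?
D_KL(P||Q) = 1.5366 bits, D_KL(Q||P) = 1.5366 bits. The two directions give the same value here, because Q is a self-inverse relabeling of P; in general KL divergence is asymmetric.

D_KL(P||Q) = Σ P(x) log₂(P(x)/Q(x))

Computing term by term:
  P(1)·log₂(P(1)/Q(1)) = (7/60)·log₂((7/60)/(7/60)) = 0.00000
  P(2)·log₂(P(2)/Q(2)) = (2/15)·log₂((2/15)/(3/4)) = -0.33225
  P(3)·log₂(P(3)/Q(3)) = (3/4)·log₂((3/4)/(2/15)) = 1.86889

D_KL(P||Q) = 0.00000 - 0.33225 + 1.86889 = 1.53664 ≈ 1.5366 bits

D_KL(Q||P) = Σ Q(x) log₂(Q(x)/P(x))

Computing term by term:
  Q(1)·log₂(Q(1)/P(1)) = (7/60)·log₂((7/60)/(7/60)) = 0.00000
  Q(2)·log₂(Q(2)/P(2)) = (3/4)·log₂((3/4)/(2/15)) = 1.86889
  Q(3)·log₂(Q(3)/P(3)) = (2/15)·log₂((2/15)/(3/4)) = -0.33225

D_KL(Q||P) = 0.00000 + 1.86889 - 0.33225 = 1.53664 ≈ 1.5366 bits

These ARE equal here. Q is P with outcomes relabeled (Q(2) = P(3), Q(3) = P(2)) by a relabeling that is its own inverse, so the two sums contain exactly the same terms in a different order. This is a special case — KL divergence is not symmetric in general: D_KL(P||Q) ≠ D_KL(Q||P) for most P, Q.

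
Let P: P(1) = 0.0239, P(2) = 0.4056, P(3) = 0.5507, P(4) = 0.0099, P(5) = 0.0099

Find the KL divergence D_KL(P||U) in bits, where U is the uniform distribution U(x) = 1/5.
1.0593 bits

U(i) = 1/5 for all i

D_KL(P||U) = Σ P(x) log₂(P(x) / (1/5))
           = Σ P(x) log₂(P(x)) + log₂(5)
           = log₂(5) - H(P)

H(P) = -Σ P(x) log₂(P(x)):
  -P(1)·log₂(P(1)) = -(0.0239)·log₂(0.0239) = 0.12875
  -P(2)·log₂(P(2)) = -(0.4056)·log₂(0.4056) = 0.52804
  -P(3)·log₂(P(3)) = -(0.5507)·log₂(0.5507) = 0.47397
  -P(4)·log₂(P(4)) = -(0.0099)·log₂(0.0099) = 0.06592
  -P(5)·log₂(P(5)) = -(0.0099)·log₂(0.0099) = 0.06592
H(P) = 0.12875 + 0.52804 + 0.47397 + 0.06592 + 0.06592 = 1.26260 bits

log₂(5) = 2.32193 bits

D_KL(P||U) = 2.32193 - 1.26260 = 1.05933 ≈ 1.0593 bits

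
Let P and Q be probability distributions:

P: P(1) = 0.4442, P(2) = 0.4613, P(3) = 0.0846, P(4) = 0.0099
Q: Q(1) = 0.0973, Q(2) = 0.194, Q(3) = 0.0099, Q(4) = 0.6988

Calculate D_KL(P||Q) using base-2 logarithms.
1.7506 bits

D_KL(P||Q) = Σ P(x) log₂(P(x)/Q(x))

Computing term by term:
  P(1)·log₂(P(1)/Q(1)) = 0.4442·log₂(0.4442/0.0973) = 0.97311
  P(2)·log₂(P(2)/Q(2)) = 0.4613·log₂(0.4613/0.194) = 0.57646
  P(3)·log₂(P(3)/Q(3)) = 0.0846·log₂(0.0846/0.0099) = 0.26185
  P(4)·log₂(P(4)/Q(4)) = 0.0099·log₂(0.0099/0.6988) = -0.06080

D_KL(P||Q) = 0.97311 + 0.57646 + 0.26185 - 0.06080 = 1.75062 ≈ 1.7506 bits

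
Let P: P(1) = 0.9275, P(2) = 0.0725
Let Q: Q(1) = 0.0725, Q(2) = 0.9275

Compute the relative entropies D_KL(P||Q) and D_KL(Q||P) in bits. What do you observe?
D_KL(P||Q) = 3.1441 bits, D_KL(Q||P) = 3.1441 bits. The two directions give the same value here, because Q is a self-inverse relabeling of P; in general KL divergence is asymmetric.

D_KL(P||Q) = Σ P(x) log₂(P(x)/Q(x))

Computing term by term:
  P(1)·log₂(P(1)/Q(1)) = 0.9275·log₂(0.9275/0.0725) = 3.41069
  P(2)·log₂(P(2)/Q(2)) = 0.0725·log₂(0.0725/0.9275) = -0.26660

D_KL(P||Q) = 3.41069 - 0.26660 = 3.14409 ≈ 3.1441 bits

D_KL(Q||P) = Σ Q(x) log₂(Q(x)/P(x))

Computing term by term:
  Q(1)·log₂(Q(1)/P(1)) = 0.0725·log₂(0.0725/0.9275) = -0.26660
  Q(2)·log₂(Q(2)/P(2)) = 0.9275·log₂(0.9275/0.0725) = 3.41069

D_KL(Q||P) = -0.26660 + 3.41069 = 3.14409 ≈ 3.1441 bits

These ARE equal here. Q is P with outcomes relabeled (Q(1) = P(2), Q(2) = P(1)) by a relabeling that is its own inverse, so the two sums contain exactly the same terms in a different order. This is a special case — KL divergence is not symmetric in general: D_KL(P||Q) ≠ D_KL(Q||P) for most P, Q.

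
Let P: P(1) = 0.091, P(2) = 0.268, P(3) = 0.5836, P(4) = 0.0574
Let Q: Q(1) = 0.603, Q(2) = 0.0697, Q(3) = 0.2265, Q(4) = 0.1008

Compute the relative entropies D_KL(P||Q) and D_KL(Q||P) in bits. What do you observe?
D_KL(P||Q) = 1.0227 bits, D_KL(Q||P) = 1.2823 bits. The two directions give different values (D_KL(Q||P) exceeds D_KL(P||Q) by 0.2596 bits): KL divergence is asymmetric.

D_KL(P||Q) = Σ P(x) log₂(P(x)/Q(x))

Computing term by term:
  P(1)·log₂(P(1)/Q(1)) = 0.091·log₂(0.091/0.603) = -0.24827
  P(2)·log₂(P(2)/Q(2)) = 0.268·log₂(0.268/0.0697) = 0.52072
  P(3)·log₂(P(3)/Q(3)) = 0.5836·log₂(0.5836/0.2265) = 0.79689
  P(4)·log₂(P(4)/Q(4)) = 0.0574·log₂(0.0574/0.1008) = -0.04663

D_KL(P||Q) = -0.24827 + 0.52072 + 0.79689 - 0.04663 = 1.02271 ≈ 1.0227 bits

D_KL(Q||P) = Σ Q(x) log₂(Q(x)/P(x))

Computing term by term:
  Q(1)·log₂(Q(1)/P(1)) = 0.603·log₂(0.603/0.091) = 1.64512
  Q(2)·log₂(Q(2)/P(2)) = 0.0697·log₂(0.0697/0.268) = -0.13543
  Q(3)·log₂(Q(3)/P(3)) = 0.2265·log₂(0.2265/0.5836) = -0.30928
  Q(4)·log₂(Q(4)/P(4)) = 0.1008·log₂(0.1008/0.0574) = 0.08189

D_KL(Q||P) = 1.64512 - 0.13543 - 0.30928 + 0.08189 = 1.28230 ≈ 1.2823 bits

These are NOT equal (difference: 0.2596 bits). KL divergence is asymmetric: D_KL(P||Q) ≠ D_KL(Q||P) in general.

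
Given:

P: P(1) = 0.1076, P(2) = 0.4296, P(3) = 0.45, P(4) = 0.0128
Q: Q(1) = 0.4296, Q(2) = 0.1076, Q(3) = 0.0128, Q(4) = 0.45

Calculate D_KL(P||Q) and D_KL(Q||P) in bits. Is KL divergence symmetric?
D_KL(P||Q) = 2.8885 bits, D_KL(Q||P) = 2.8885 bits. The two values coincide for this particular pair, but no — KL divergence is not symmetric in general.

D_KL(P||Q) = Σ P(x) log₂(P(x)/Q(x))

Computing term by term:
  P(1)·log₂(P(1)/Q(1)) = 0.1076·log₂(0.1076/0.4296) = -0.21491
  P(2)·log₂(P(2)/Q(2)) = 0.4296·log₂(0.4296/0.1076) = 0.85805
  P(3)·log₂(P(3)/Q(3)) = 0.45·log₂(0.45/0.0128) = 2.31107
  P(4)·log₂(P(4)/Q(4)) = 0.0128·log₂(0.0128/0.45) = -0.06574

D_KL(P||Q) = -0.21491 + 0.85805 + 2.31107 - 0.06574 = 2.88847 ≈ 2.8885 bits

D_KL(Q||P) = Σ Q(x) log₂(Q(x)/P(x))

Computing term by term:
  Q(1)·log₂(Q(1)/P(1)) = 0.4296·log₂(0.4296/0.1076) = 0.85805
  Q(2)·log₂(Q(2)/P(2)) = 0.1076·log₂(0.1076/0.4296) = -0.21491
  Q(3)·log₂(Q(3)/P(3)) = 0.0128·log₂(0.0128/0.45) = -0.06574
  Q(4)·log₂(Q(4)/P(4)) = 0.45·log₂(0.45/0.0128) = 2.31107

D_KL(Q||P) = 0.85805 - 0.21491 - 0.06574 + 2.31107 = 2.88847 ≈ 2.8885 bits

These ARE equal here. Q is P with outcomes relabeled (Q(1) = P(2), Q(2) = P(1), Q(3) = P(4), Q(4) = P(3)) by a relabeling that is its own inverse, so the two sums contain exactly the same terms in a different order. This is a special case — KL divergence is not symmetric in general: D_KL(P||Q) ≠ D_KL(Q||P) for most P, Q.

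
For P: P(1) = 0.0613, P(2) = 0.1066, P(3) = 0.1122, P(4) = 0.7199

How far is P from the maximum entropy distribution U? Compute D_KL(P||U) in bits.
0.7134 bits

U(i) = 1/4 for all i

D_KL(P||U) = Σ P(x) log₂(P(x) / (1/4))
           = Σ P(x) log₂(P(x)) + log₂(4)
           = log₂(4) - H(P)

H(P) = -Σ P(x) log₂(P(x)):
  -P(1)·log₂(P(1)) = -(0.0613)·log₂(0.0613) = 0.24691
  -P(2)·log₂(P(2)) = -(0.1066)·log₂(0.1066) = 0.34429
  -P(3)·log₂(P(3)) = -(0.1122)·log₂(0.1122) = 0.35409
  -P(4)·log₂(P(4)) = -(0.7199)·log₂(0.7199) = 0.34133
H(P) = 0.24691 + 0.34429 + 0.35409 + 0.34133 = 1.28662 bits

log₂(4) = 2.00000 bits

D_KL(P||U) = 2.00000 - 1.28662 = 0.71338 ≈ 0.7134 bits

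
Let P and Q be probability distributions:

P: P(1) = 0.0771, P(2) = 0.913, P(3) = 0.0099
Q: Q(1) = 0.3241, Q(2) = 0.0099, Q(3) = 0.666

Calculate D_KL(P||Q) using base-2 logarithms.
5.7394 bits

D_KL(P||Q) = Σ P(x) log₂(P(x)/Q(x))

Computing term by term:
  P(1)·log₂(P(1)/Q(1)) = 0.0771·log₂(0.0771/0.3241) = -0.15972
  P(2)·log₂(P(2)/Q(2)) = 0.913·log₂(0.913/0.0099) = 5.95919
  P(3)·log₂(P(3)/Q(3)) = 0.0099·log₂(0.0099/0.666) = -0.06011

D_KL(P||Q) = -0.15972 + 5.95919 - 0.06011 = 5.73936 ≈ 5.7394 bits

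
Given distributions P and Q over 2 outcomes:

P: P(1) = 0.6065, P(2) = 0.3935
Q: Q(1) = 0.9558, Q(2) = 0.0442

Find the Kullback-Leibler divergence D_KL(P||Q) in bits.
0.8432 bits

D_KL(P||Q) = Σ P(x) log₂(P(x)/Q(x))

Computing term by term:
  P(1)·log₂(P(1)/Q(1)) = 0.6065·log₂(0.6065/0.9558) = -0.39799
  P(2)·log₂(P(2)/Q(2)) = 0.3935·log₂(0.3935/0.0442) = 1.24120

D_KL(P||Q) = -0.39799 + 1.24120 = 0.84321 ≈ 0.8432 bits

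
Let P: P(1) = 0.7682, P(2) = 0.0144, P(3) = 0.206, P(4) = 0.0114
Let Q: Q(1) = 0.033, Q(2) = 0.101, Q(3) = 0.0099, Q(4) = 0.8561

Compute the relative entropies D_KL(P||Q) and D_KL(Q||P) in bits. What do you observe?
D_KL(P||Q) = 4.2789 bits, D_KL(Q||P) = 5.4247 bits. The two directions give different values (D_KL(Q||P) exceeds D_KL(P||Q) by 1.1458 bits): KL divergence is asymmetric.

D_KL(P||Q) = Σ P(x) log₂(P(x)/Q(x))

Computing term by term:
  P(1)·log₂(P(1)/Q(1)) = 0.7682·log₂(0.7682/0.033) = 3.48835
  P(2)·log₂(P(2)/Q(2)) = 0.0144·log₂(0.0144/0.101) = -0.04047
  P(3)·log₂(P(3)/Q(3)) = 0.206·log₂(0.206/0.0099) = 0.90209
  P(4)·log₂(P(4)/Q(4)) = 0.0114·log₂(0.0114/0.8561) = -0.07103

D_KL(P||Q) = 3.48835 - 0.04047 + 0.90209 - 0.07103 = 4.27894 ≈ 4.2789 bits

D_KL(Q||P) = Σ Q(x) log₂(Q(x)/P(x))

Computing term by term:
  Q(1)·log₂(Q(1)/P(1)) = 0.033·log₂(0.033/0.7682) = -0.14985
  Q(2)·log₂(Q(2)/P(2)) = 0.101·log₂(0.101/0.0144) = 0.28383
  Q(3)·log₂(Q(3)/P(3)) = 0.0099·log₂(0.0099/0.206) = -0.04335
  Q(4)·log₂(Q(4)/P(4)) = 0.8561·log₂(0.8561/0.0114) = 5.33408

D_KL(Q||P) = -0.14985 + 0.28383 - 0.04335 + 5.33408 = 5.42471 ≈ 5.4247 bits

These are NOT equal (difference: 1.1458 bits). KL divergence is asymmetric: D_KL(P||Q) ≠ D_KL(Q||P) in general.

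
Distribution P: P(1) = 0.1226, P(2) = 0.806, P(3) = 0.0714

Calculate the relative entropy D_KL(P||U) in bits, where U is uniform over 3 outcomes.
0.6911 bits

U(i) = 1/3 for all i

D_KL(P||U) = Σ P(x) log₂(P(x) / (1/3))
           = Σ P(x) log₂(P(x)) + log₂(3)
           = log₂(3) - H(P)

H(P) = -Σ P(x) log₂(P(x)):
  -P(1)·log₂(P(1)) = -(0.1226)·log₂(0.1226) = 0.37123
  -P(2)·log₂(P(2)) = -(0.806)·log₂(0.806) = 0.25079
  -P(3)·log₂(P(3)) = -(0.0714)·log₂(0.0714) = 0.27189
H(P) = 0.37123 + 0.25079 + 0.27189 = 0.89391 bits

log₂(3) = 1.58496 bits

D_KL(P||U) = 1.58496 - 0.89391 = 0.69105 ≈ 0.6911 bits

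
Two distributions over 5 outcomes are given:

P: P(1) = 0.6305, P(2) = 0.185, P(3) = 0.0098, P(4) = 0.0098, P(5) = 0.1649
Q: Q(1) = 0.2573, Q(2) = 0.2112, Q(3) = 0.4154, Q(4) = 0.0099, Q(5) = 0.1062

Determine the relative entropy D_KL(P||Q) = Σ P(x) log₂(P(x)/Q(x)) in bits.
0.8315 bits

D_KL(P||Q) = Σ P(x) log₂(P(x)/Q(x))

Computing term by term:
  P(1)·log₂(P(1)/Q(1)) = 0.6305·log₂(0.6305/0.2573) = 0.81526
  P(2)·log₂(P(2)/Q(2)) = 0.185·log₂(0.185/0.2112) = -0.03535
  P(3)·log₂(P(3)/Q(3)) = 0.0098·log₂(0.0098/0.4154) = -0.05297
  P(4)·log₂(P(4)/Q(4)) = 0.0098·log₂(0.0098/0.0099) = -0.00014
  P(5)·log₂(P(5)/Q(5)) = 0.1649·log₂(0.1649/0.1062) = 0.10468

D_KL(P||Q) = 0.81526 - 0.03535 - 0.05297 - 0.00014 + 0.10468 = 0.83148 ≈ 0.8315 bits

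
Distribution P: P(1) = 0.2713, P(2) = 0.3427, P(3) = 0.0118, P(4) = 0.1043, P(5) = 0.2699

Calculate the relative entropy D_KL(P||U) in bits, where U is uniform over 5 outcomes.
0.3562 bits

U(i) = 1/5 for all i

D_KL(P||U) = Σ P(x) log₂(P(x) / (1/5))
           = Σ P(x) log₂(P(x)) + log₂(5)
           = log₂(5) - H(P)

H(P) = -Σ P(x) log₂(P(x)):
  -P(1)·log₂(P(1)) = -(0.2713)·log₂(0.2713) = 0.51060
  -P(2)·log₂(P(2)) = -(0.3427)·log₂(0.3427) = 0.52947
  -P(3)·log₂(P(3)) = -(0.0118)·log₂(0.0118) = 0.07558
  -P(4)·log₂(P(4)) = -(0.1043)·log₂(0.1043) = 0.34014
  -P(5)·log₂(P(5)) = -(0.2699)·log₂(0.2699) = 0.50998
H(P) = 0.51060 + 0.52947 + 0.07558 + 0.34014 + 0.50998 = 1.96577 bits

log₂(5) = 2.32193 bits

D_KL(P||U) = 2.32193 - 1.96577 = 0.35616 ≈ 0.3562 bits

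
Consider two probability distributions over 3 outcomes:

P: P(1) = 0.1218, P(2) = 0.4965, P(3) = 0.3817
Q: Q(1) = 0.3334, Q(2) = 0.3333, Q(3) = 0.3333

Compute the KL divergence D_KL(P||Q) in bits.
0.1832 bits

D_KL(P||Q) = Σ P(x) log₂(P(x)/Q(x))

Computing term by term:
  P(1)·log₂(P(1)/Q(1)) = 0.1218·log₂(0.1218/0.3334) = -0.17694
  P(2)·log₂(P(2)/Q(2)) = 0.4965·log₂(0.4965/0.3333) = 0.28547
  P(3)·log₂(P(3)/Q(3)) = 0.3817·log₂(0.3817/0.3333) = 0.07467

D_KL(P||Q) = -0.17694 + 0.28547 + 0.07467 = 0.18320 ≈ 0.1832 bits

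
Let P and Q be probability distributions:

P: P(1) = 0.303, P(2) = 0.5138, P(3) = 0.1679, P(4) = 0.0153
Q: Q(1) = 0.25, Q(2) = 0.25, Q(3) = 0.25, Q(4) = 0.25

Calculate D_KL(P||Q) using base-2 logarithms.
0.4599 bits

D_KL(P||Q) = Σ P(x) log₂(P(x)/Q(x))

Computing term by term:
  P(1)·log₂(P(1)/Q(1)) = 0.303·log₂(0.303/0.25) = 0.08405
  P(2)·log₂(P(2)/Q(2)) = 0.5138·log₂(0.5138/0.25) = 0.53398
  P(3)·log₂(P(3)/Q(3)) = 0.1679·log₂(0.1679/0.25) = -0.09643
  P(4)·log₂(P(4)/Q(4)) = 0.0153·log₂(0.0153/0.25) = -0.06166

D_KL(P||Q) = 0.08405 + 0.53398 - 0.09643 - 0.06166 = 0.45994 ≈ 0.4599 bits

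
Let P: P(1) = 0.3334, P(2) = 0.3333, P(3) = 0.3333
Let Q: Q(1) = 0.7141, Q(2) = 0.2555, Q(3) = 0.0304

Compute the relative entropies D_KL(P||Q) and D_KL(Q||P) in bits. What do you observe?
D_KL(P||Q) = 0.9129 bits, D_KL(Q||P) = 0.5817 bits. The two directions give different values (D_KL(P||Q) exceeds D_KL(Q||P) by 0.3312 bits): KL divergence is asymmetric.

D_KL(P||Q) = Σ P(x) log₂(P(x)/Q(x))

Computing term by term:
  P(1)·log₂(P(1)/Q(1)) = 0.3334·log₂(0.3334/0.7141) = -0.36636
  P(2)·log₂(P(2)/Q(2)) = 0.3333·log₂(0.3333/0.2555) = 0.12782
  P(3)·log₂(P(3)/Q(3)) = 0.3333·log₂(0.3333/0.0304) = 1.15144

D_KL(P||Q) = -0.36636 + 0.12782 + 1.15144 = 0.91290 ≈ 0.9129 bits

D_KL(Q||P) = Σ Q(x) log₂(Q(x)/P(x))

Computing term by term:
  Q(1)·log₂(Q(1)/P(1)) = 0.7141·log₂(0.7141/0.3334) = 0.78470
  Q(2)·log₂(Q(2)/P(2)) = 0.2555·log₂(0.2555/0.3333) = -0.09798
  Q(3)·log₂(Q(3)/P(3)) = 0.0304·log₂(0.0304/0.3333) = -0.10502

D_KL(Q||P) = 0.78470 - 0.09798 - 0.10502 = 0.58170 ≈ 0.5817 bits

These are NOT equal (difference: 0.3312 bits). KL divergence is asymmetric: D_KL(P||Q) ≠ D_KL(Q||P) in general.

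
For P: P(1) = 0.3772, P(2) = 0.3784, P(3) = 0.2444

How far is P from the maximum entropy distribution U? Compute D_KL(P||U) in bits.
0.0271 bits

U(i) = 1/3 for all i

D_KL(P||U) = Σ P(x) log₂(P(x) / (1/3))
           = Σ P(x) log₂(P(x)) + log₂(3)
           = log₂(3) - H(P)

H(P) = -Σ P(x) log₂(P(x)):
  -P(1)·log₂(P(1)) = -(0.3772)·log₂(0.3772) = 0.53057
  -P(2)·log₂(P(2)) = -(0.3784)·log₂(0.3784) = 0.53052
  -P(3)·log₂(P(3)) = -(0.2444)·log₂(0.2444) = 0.49679
H(P) = 0.53057 + 0.53052 + 0.49679 = 1.55788 bits

log₂(3) = 1.58496 bits

D_KL(P||U) = 1.58496 - 1.55788 = 0.02708 ≈ 0.0271 bits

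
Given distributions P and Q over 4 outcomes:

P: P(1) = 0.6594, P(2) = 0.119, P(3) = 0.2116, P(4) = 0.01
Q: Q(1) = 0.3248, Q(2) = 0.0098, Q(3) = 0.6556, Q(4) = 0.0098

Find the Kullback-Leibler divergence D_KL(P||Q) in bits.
0.7574 bits

D_KL(P||Q) = Σ P(x) log₂(P(x)/Q(x))

Computing term by term:
  P(1)·log₂(P(1)/Q(1)) = 0.6594·log₂(0.6594/0.3248) = 0.67364
  P(2)·log₂(P(2)/Q(2)) = 0.119·log₂(0.119/0.0098) = 0.42864
  P(3)·log₂(P(3)/Q(3)) = 0.2116·log₂(0.2116/0.6556) = -0.34522
  P(4)·log₂(P(4)/Q(4)) = 0.01·log₂(0.01/0.0098) = 0.00029

D_KL(P||Q) = 0.67364 + 0.42864 - 0.34522 + 0.00029 = 0.75735 ≈ 0.7574 bits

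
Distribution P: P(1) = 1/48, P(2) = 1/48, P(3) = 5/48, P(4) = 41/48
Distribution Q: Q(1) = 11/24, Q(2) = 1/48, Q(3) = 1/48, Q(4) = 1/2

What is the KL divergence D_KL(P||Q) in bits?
0.8089 bits

D_KL(P||Q) = Σ P(x) log₂(P(x)/Q(x))

Computing term by term:
  P(1)·log₂(P(1)/Q(1)) = (1/48)·log₂((1/48)/(11/24)) = -0.09290
  P(2)·log₂(P(2)/Q(2)) = (1/48)·log₂((1/48)/(1/48)) = 0.00000
  P(3)·log₂(P(3)/Q(3)) = (5/48)·log₂((5/48)/(1/48)) = 0.24187
  P(4)·log₂(P(4)/Q(4)) = (41/48)·log₂((41/48)/(1/2)) = 0.65992

D_KL(P||Q) = -0.09290 + 0.00000 + 0.24187 + 0.65992 = 0.80889 ≈ 0.8089 bits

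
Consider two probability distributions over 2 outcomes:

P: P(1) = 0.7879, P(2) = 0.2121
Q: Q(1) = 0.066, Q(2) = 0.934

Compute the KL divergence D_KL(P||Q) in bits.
2.3651 bits

D_KL(P||Q) = Σ P(x) log₂(P(x)/Q(x))

Computing term by term:
  P(1)·log₂(P(1)/Q(1)) = 0.7879·log₂(0.7879/0.066) = 2.81869
  P(2)·log₂(P(2)/Q(2)) = 0.2121·log₂(0.2121/0.934) = -0.45361

D_KL(P||Q) = 2.81869 - 0.45361 = 2.36508 ≈ 2.3651 bits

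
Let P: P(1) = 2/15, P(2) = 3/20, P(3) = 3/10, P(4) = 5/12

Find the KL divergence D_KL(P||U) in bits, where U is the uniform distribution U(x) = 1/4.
0.1545 bits

U(i) = 1/4 for all i

D_KL(P||U) = Σ P(x) log₂(P(x) / (1/4))
           = Σ P(x) log₂(P(x)) + log₂(4)
           = log₂(4) - H(P)

H(P) = -Σ P(x) log₂(P(x)):
  -P(1)·log₂(P(1)) = -(2/15)·log₂(2/15) = 0.38759
  -P(2)·log₂(P(2)) = -(3/20)·log₂(3/20) = 0.41054
  -P(3)·log₂(P(3)) = -(3/10)·log₂(3/10) = 0.52109
  -P(4)·log₂(P(4)) = -(5/12)·log₂(5/12) = 0.52626
H(P) = 0.38759 + 0.41054 + 0.52109 + 0.52626 = 1.84548 bits

log₂(4) = 2.00000 bits

D_KL(P||U) = 2.00000 - 1.84548 = 0.15452 ≈ 0.1545 bits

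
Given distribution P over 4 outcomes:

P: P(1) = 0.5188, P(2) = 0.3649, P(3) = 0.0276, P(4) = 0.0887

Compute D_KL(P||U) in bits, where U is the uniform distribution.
0.5252 bits

U(i) = 1/4 for all i

D_KL(P||U) = Σ P(x) log₂(P(x) / (1/4))
           = Σ P(x) log₂(P(x)) + log₂(4)
           = log₂(4) - H(P)

H(P) = -Σ P(x) log₂(P(x)):
  -P(1)·log₂(P(1)) = -(0.5188)·log₂(0.5188) = 0.49117
  -P(2)·log₂(P(2)) = -(0.3649)·log₂(0.3649) = 0.53072
  -P(3)·log₂(P(3)) = -(0.0276)·log₂(0.0276) = 0.14295
  -P(4)·log₂(P(4)) = -(0.0887)·log₂(0.0887) = 0.31000
H(P) = 0.49117 + 0.53072 + 0.14295 + 0.31000 = 1.47484 bits

log₂(4) = 2.00000 bits

D_KL(P||U) = 2.00000 - 1.47484 = 0.52516 ≈ 0.5252 bits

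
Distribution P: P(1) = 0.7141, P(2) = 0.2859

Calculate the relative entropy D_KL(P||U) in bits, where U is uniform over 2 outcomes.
0.1366 bits

U(i) = 1/2 for all i

D_KL(P||U) = Σ P(x) log₂(P(x) / (1/2))
           = Σ P(x) log₂(P(x)) + log₂(2)
           = log₂(2) - H(P)

H(P) = -Σ P(x) log₂(P(x)):
  -P(1)·log₂(P(1)) = -(0.7141)·log₂(0.7141) = 0.34691
  -P(2)·log₂(P(2)) = -(0.2859)·log₂(0.2859) = 0.51645
H(P) = 0.34691 + 0.51645 = 0.86336 bits

log₂(2) = 1.00000 bits

D_KL(P||U) = 1.00000 - 0.86336 = 0.13664 ≈ 0.1366 bits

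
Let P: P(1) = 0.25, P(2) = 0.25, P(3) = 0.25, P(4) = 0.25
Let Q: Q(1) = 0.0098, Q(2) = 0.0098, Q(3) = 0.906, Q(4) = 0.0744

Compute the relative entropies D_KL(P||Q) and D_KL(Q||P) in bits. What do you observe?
D_KL(P||Q) = 2.3092 bits, D_KL(Q||P) = 1.4613 bits. The two directions give different values (D_KL(P||Q) exceeds D_KL(Q||P) by 0.8479 bits): KL divergence is asymmetric.

D_KL(P||Q) = Σ P(x) log₂(P(x)/Q(x))

Computing term by term:
  P(1)·log₂(P(1)/Q(1)) = 0.25·log₂(0.25/0.0098) = 1.16825
  P(2)·log₂(P(2)/Q(2)) = 0.25·log₂(0.25/0.0098) = 1.16825
  P(3)·log₂(P(3)/Q(3)) = 0.25·log₂(0.25/0.906) = -0.46440
  P(4)·log₂(P(4)/Q(4)) = 0.25·log₂(0.25/0.0744) = 0.43714

D_KL(P||Q) = 1.16825 + 1.16825 - 0.46440 + 0.43714 = 2.30924 ≈ 2.3092 bits

D_KL(Q||P) = Σ Q(x) log₂(Q(x)/P(x))

Computing term by term:
  Q(1)·log₂(Q(1)/P(1)) = 0.0098·log₂(0.0098/0.25) = -0.04580
  Q(2)·log₂(Q(2)/P(2)) = 0.0098·log₂(0.0098/0.25) = -0.04580
  Q(3)·log₂(Q(3)/P(3)) = 0.906·log₂(0.906/0.25) = 1.68297
  Q(4)·log₂(Q(4)/P(4)) = 0.0744·log₂(0.0744/0.25) = -0.13009

D_KL(Q||P) = -0.04580 - 0.04580 + 1.68297 - 0.13009 = 1.46128 ≈ 1.4613 bits

These are NOT equal (difference: 0.8479 bits). KL divergence is asymmetric: D_KL(P||Q) ≠ D_KL(Q||P) in general.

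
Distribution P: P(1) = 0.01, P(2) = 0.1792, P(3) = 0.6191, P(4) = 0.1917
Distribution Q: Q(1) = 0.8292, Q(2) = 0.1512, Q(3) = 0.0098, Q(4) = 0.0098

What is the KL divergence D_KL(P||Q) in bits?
4.5056 bits

D_KL(P||Q) = Σ P(x) log₂(P(x)/Q(x))

Computing term by term:
  P(1)·log₂(P(1)/Q(1)) = 0.01·log₂(0.01/0.8292) = -0.06374
  P(2)·log₂(P(2)/Q(2)) = 0.1792·log₂(0.1792/0.1512) = 0.04392
  P(3)·log₂(P(3)/Q(3)) = 0.6191·log₂(0.6191/0.0098) = 3.70299
  P(4)·log₂(P(4)/Q(4)) = 0.1917·log₂(0.1917/0.0098) = 0.82238

D_KL(P||Q) = -0.06374 + 0.04392 + 3.70299 + 0.82238 = 4.50555 ≈ 4.5056 bits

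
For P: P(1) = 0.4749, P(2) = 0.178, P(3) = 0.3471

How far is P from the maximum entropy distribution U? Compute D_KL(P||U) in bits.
0.1017 bits

U(i) = 1/3 for all i

D_KL(P||U) = Σ P(x) log₂(P(x) / (1/3))
           = Σ P(x) log₂(P(x)) + log₂(3)
           = log₂(3) - H(P)

H(P) = -Σ P(x) log₂(P(x)):
  -P(1)·log₂(P(1)) = -(0.4749)·log₂(0.4749) = 0.51019
  -P(2)·log₂(P(2)) = -(0.178)·log₂(0.178) = 0.44323
  -P(3)·log₂(P(3)) = -(0.3471)·log₂(0.3471) = 0.52987
H(P) = 0.51019 + 0.44323 + 0.52987 = 1.48329 bits

log₂(3) = 1.58496 bits

D_KL(P||U) = 1.58496 - 1.48329 = 0.10167 ≈ 0.1017 bits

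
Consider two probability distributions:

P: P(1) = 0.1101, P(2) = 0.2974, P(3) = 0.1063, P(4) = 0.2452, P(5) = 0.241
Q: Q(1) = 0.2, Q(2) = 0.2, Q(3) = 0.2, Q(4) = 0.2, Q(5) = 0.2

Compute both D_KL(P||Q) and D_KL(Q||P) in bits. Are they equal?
D_KL(P||Q) = 0.1154 bits, D_KL(Q||P) = 0.1275 bits. No, they are not equal.

D_KL(P||Q) = Σ P(x) log₂(P(x)/Q(x))

Computing term by term:
  P(1)·log₂(P(1)/Q(1)) = 0.1101·log₂(0.1101/0.2) = -0.09482
  P(2)·log₂(P(2)/Q(2)) = 0.2974·log₂(0.2974/0.2) = 0.17023
  P(3)·log₂(P(3)/Q(3)) = 0.1063·log₂(0.1063/0.2) = -0.09693
  P(4)·log₂(P(4)/Q(4)) = 0.2452·log₂(0.2452/0.2) = 0.07208
  P(5)·log₂(P(5)/Q(5)) = 0.241·log₂(0.241/0.2) = 0.06484

D_KL(P||Q) = -0.09482 + 0.17023 - 0.09693 + 0.07208 + 0.06484 = 0.11540 ≈ 0.1154 bits

D_KL(Q||P) = Σ Q(x) log₂(Q(x)/P(x))

Computing term by term:
  Q(1)·log₂(Q(1)/P(1)) = 0.2·log₂(0.2/0.1101) = 0.17224
  Q(2)·log₂(Q(2)/P(2)) = 0.2·log₂(0.2/0.2974) = -0.11448
  Q(3)·log₂(Q(3)/P(3)) = 0.2·log₂(0.2/0.1063) = 0.18237
  Q(4)·log₂(Q(4)/P(4)) = 0.2·log₂(0.2/0.2452) = -0.05879
  Q(5)·log₂(Q(5)/P(5)) = 0.2·log₂(0.2/0.241) = -0.05381

D_KL(Q||P) = 0.17224 - 0.11448 + 0.18237 - 0.05879 - 0.05381 = 0.12753 ≈ 0.1275 bits

These are NOT equal (difference: 0.0121 bits). KL divergence is asymmetric: D_KL(P||Q) ≠ D_KL(Q||P) in general.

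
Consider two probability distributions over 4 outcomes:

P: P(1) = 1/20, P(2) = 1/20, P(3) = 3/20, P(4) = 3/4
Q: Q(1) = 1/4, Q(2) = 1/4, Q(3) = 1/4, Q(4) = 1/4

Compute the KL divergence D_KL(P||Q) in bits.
0.8460 bits

D_KL(P||Q) = Σ P(x) log₂(P(x)/Q(x))

Computing term by term:
  P(1)·log₂(P(1)/Q(1)) = (1/20)·log₂((1/20)/(1/4)) = -0.11610
  P(2)·log₂(P(2)/Q(2)) = (1/20)·log₂((1/20)/(1/4)) = -0.11610
  P(3)·log₂(P(3)/Q(3)) = (3/20)·log₂((3/20)/(1/4)) = -0.11054
  P(4)·log₂(P(4)/Q(4)) = (3/4)·log₂((3/4)/(1/4)) = 1.18872

D_KL(P||Q) = -0.11610 - 0.11610 - 0.11054 + 1.18872 = 0.84598 ≈ 0.8460 bits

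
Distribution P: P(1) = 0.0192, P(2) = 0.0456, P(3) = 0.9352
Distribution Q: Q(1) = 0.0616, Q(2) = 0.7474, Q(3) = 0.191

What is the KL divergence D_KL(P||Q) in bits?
1.9269 bits

D_KL(P||Q) = Σ P(x) log₂(P(x)/Q(x))

Computing term by term:
  P(1)·log₂(P(1)/Q(1)) = 0.0192·log₂(0.0192/0.0616) = -0.03229
  P(2)·log₂(P(2)/Q(2)) = 0.0456·log₂(0.0456/0.7474) = -0.18399
  P(3)·log₂(P(3)/Q(3)) = 0.9352·log₂(0.9352/0.191) = 2.14320

D_KL(P||Q) = -0.03229 - 0.18399 + 2.14320 = 1.92692 ≈ 1.9269 bits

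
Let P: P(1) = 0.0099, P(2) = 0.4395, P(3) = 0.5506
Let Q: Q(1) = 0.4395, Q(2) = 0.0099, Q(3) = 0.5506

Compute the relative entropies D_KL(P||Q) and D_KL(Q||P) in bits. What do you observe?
D_KL(P||Q) = 2.3509 bits, D_KL(Q||P) = 2.3509 bits. The two directions give the same value here, because Q is a self-inverse relabeling of P; in general KL divergence is asymmetric.

D_KL(P||Q) = Σ P(x) log₂(P(x)/Q(x))

Computing term by term:
  P(1)·log₂(P(1)/Q(1)) = 0.0099·log₂(0.0099/0.4395) = -0.05418
  P(2)·log₂(P(2)/Q(2)) = 0.4395·log₂(0.4395/0.0099) = 2.40507
  P(3)·log₂(P(3)/Q(3)) = 0.5506·log₂(0.5506/0.5506) = 0.00000

D_KL(P||Q) = -0.05418 + 2.40507 + 0.00000 = 2.35089 ≈ 2.3509 bits

D_KL(Q||P) = Σ Q(x) log₂(Q(x)/P(x))

Computing term by term:
  Q(1)·log₂(Q(1)/P(1)) = 0.4395·log₂(0.4395/0.0099) = 2.40507
  Q(2)·log₂(Q(2)/P(2)) = 0.0099·log₂(0.0099/0.4395) = -0.05418
  Q(3)·log₂(Q(3)/P(3)) = 0.5506·log₂(0.5506/0.5506) = 0.00000

D_KL(Q||P) = 2.40507 - 0.05418 + 0.00000 = 2.35089 ≈ 2.3509 bits

These ARE equal here. Q is P with outcomes relabeled (Q(1) = P(2), Q(2) = P(1)) by a relabeling that is its own inverse, so the two sums contain exactly the same terms in a different order. This is a special case — KL divergence is not symmetric in general: D_KL(P||Q) ≠ D_KL(Q||P) for most P, Q.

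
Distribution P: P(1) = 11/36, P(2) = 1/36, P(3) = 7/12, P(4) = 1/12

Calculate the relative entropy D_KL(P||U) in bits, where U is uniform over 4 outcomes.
0.5814 bits

U(i) = 1/4 for all i

D_KL(P||U) = Σ P(x) log₂(P(x) / (1/4))
           = Σ P(x) log₂(P(x)) + log₂(4)
           = log₂(4) - H(P)

H(P) = -Σ P(x) log₂(P(x)):
  -P(1)·log₂(P(1)) = -(11/36)·log₂(11/36) = 0.52265
  -P(2)·log₂(P(2)) = -(1/36)·log₂(1/36) = 0.14361
  -P(3)·log₂(P(3)) = -(7/12)·log₂(7/12) = 0.45360
  -P(4)·log₂(P(4)) = -(1/12)·log₂(1/12) = 0.29875
H(P) = 0.52265 + 0.14361 + 0.45360 + 0.29875 = 1.41861 bits

log₂(4) = 2.00000 bits

D_KL(P||U) = 2.00000 - 1.41861 = 0.58139 ≈ 0.5814 bits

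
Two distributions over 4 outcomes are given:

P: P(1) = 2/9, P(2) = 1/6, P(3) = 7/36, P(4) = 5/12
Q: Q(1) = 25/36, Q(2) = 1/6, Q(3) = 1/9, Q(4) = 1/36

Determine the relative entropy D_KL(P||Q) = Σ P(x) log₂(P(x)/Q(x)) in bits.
1.4196 bits

D_KL(P||Q) = Σ P(x) log₂(P(x)/Q(x))

Computing term by term:
  P(1)·log₂(P(1)/Q(1)) = (2/9)·log₂((2/9)/(25/36)) = -0.36530
  P(2)·log₂(P(2)/Q(2)) = (1/6)·log₂((1/6)/(1/6)) = 0.00000
  P(3)·log₂(P(3)/Q(3)) = (7/36)·log₂((7/36)/(1/9)) = 0.15699
  P(4)·log₂(P(4)/Q(4)) = (5/12)·log₂((5/12)/(1/36)) = 1.62787

D_KL(P||Q) = -0.36530 + 0.00000 + 0.15699 + 1.62787 = 1.41956 ≈ 1.4196 bits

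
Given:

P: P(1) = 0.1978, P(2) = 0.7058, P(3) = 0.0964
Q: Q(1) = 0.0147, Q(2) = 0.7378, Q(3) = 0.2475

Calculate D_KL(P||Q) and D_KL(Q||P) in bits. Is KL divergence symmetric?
D_KL(P||Q) = 0.5655 bits, D_KL(Q||P) = 0.3288 bits. No, KL divergence is not symmetric.

D_KL(P||Q) = Σ P(x) log₂(P(x)/Q(x))

Computing term by term:
  P(1)·log₂(P(1)/Q(1)) = 0.1978·log₂(0.1978/0.0147) = 0.74178
  P(2)·log₂(P(2)/Q(2)) = 0.7058·log₂(0.7058/0.7378) = -0.04515
  P(3)·log₂(P(3)/Q(3)) = 0.0964·log₂(0.0964/0.2475) = -0.13114

D_KL(P||Q) = 0.74178 - 0.04515 - 0.13114 = 0.56549 ≈ 0.5655 bits

D_KL(Q||P) = Σ Q(x) log₂(Q(x)/P(x))

Computing term by term:
  Q(1)·log₂(Q(1)/P(1)) = 0.0147·log₂(0.0147/0.1978) = -0.05513
  Q(2)·log₂(Q(2)/P(2)) = 0.7378·log₂(0.7378/0.7058) = 0.04720
  Q(3)·log₂(Q(3)/P(3)) = 0.2475·log₂(0.2475/0.0964) = 0.33668

D_KL(Q||P) = -0.05513 + 0.04720 + 0.33668 = 0.32875 ≈ 0.3288 bits

These are NOT equal (difference: 0.2367 bits). KL divergence is asymmetric: D_KL(P||Q) ≠ D_KL(Q||P) in general.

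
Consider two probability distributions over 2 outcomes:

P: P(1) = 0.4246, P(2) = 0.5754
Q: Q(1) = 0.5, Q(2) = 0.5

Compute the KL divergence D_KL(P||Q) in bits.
0.0165 bits

D_KL(P||Q) = Σ P(x) log₂(P(x)/Q(x))

Computing term by term:
  P(1)·log₂(P(1)/Q(1)) = 0.4246·log₂(0.4246/0.5) = -0.10013
  P(2)·log₂(P(2)/Q(2)) = 0.5754·log₂(0.5754/0.5) = 0.11660

D_KL(P||Q) = -0.10013 + 0.11660 = 0.01647 ≈ 0.0165 bits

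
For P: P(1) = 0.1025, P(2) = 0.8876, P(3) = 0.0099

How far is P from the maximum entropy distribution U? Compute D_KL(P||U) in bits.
1.0295 bits

U(i) = 1/3 for all i

D_KL(P||U) = Σ P(x) log₂(P(x) / (1/3))
           = Σ P(x) log₂(P(x)) + log₂(3)
           = log₂(3) - H(P)

H(P) = -Σ P(x) log₂(P(x)):
  -P(1)·log₂(P(1)) = -(0.1025)·log₂(0.1025) = 0.33685
  -P(2)·log₂(P(2)) = -(0.8876)·log₂(0.8876) = 0.15268
  -P(3)·log₂(P(3)) = -(0.0099)·log₂(0.0099) = 0.06592
H(P) = 0.33685 + 0.15268 + 0.06592 = 0.55545 bits

log₂(3) = 1.58496 bits

D_KL(P||U) = 1.58496 - 0.55545 = 1.02951 ≈ 1.0295 bits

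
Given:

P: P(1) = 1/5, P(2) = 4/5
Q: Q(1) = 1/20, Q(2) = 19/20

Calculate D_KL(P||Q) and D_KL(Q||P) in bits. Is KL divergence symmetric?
D_KL(P||Q) = 0.2017 bits, D_KL(Q||P) = 0.1355 bits. No, KL divergence is not symmetric.

D_KL(P||Q) = Σ P(x) log₂(P(x)/Q(x))

Computing term by term:
  P(1)·log₂(P(1)/Q(1)) = (1/5)·log₂((1/5)/(1/20)) = 0.40000
  P(2)·log₂(P(2)/Q(2)) = (4/5)·log₂((4/5)/(19/20)) = -0.19834

D_KL(P||Q) = 0.40000 - 0.19834 = 0.20166 ≈ 0.2017 bits

D_KL(Q||P) = Σ Q(x) log₂(Q(x)/P(x))

Computing term by term:
  Q(1)·log₂(Q(1)/P(1)) = (1/20)·log₂((1/20)/(1/5)) = -0.10000
  Q(2)·log₂(Q(2)/P(2)) = (19/20)·log₂((19/20)/(4/5)) = 0.23553

D_KL(Q||P) = -0.10000 + 0.23553 = 0.13553 ≈ 0.1355 bits

These are NOT equal (difference: 0.0662 bits). KL divergence is asymmetric: D_KL(P||Q) ≠ D_KL(Q||P) in general.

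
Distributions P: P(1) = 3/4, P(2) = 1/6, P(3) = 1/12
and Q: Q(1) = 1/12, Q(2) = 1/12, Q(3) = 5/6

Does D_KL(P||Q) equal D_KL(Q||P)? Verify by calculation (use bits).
D_KL(P||Q) = 2.2673 bits, D_KL(Q||P) = 2.4208 bits. No — D_KL(P||Q) ≠ D_KL(Q||P) for this pair.

D_KL(P||Q) = Σ P(x) log₂(P(x)/Q(x))

Computing term by term:
  P(1)·log₂(P(1)/Q(1)) = (3/4)·log₂((3/4)/(1/12)) = 2.37744
  P(2)·log₂(P(2)/Q(2)) = (1/6)·log₂((1/6)/(1/12)) = 0.16667
  P(3)·log₂(P(3)/Q(3)) = (1/12)·log₂((1/12)/(5/6)) = -0.27683

D_KL(P||Q) = 2.37744 + 0.16667 - 0.27683 = 2.26728 ≈ 2.2673 bits

D_KL(Q||P) = Σ Q(x) log₂(Q(x)/P(x))

Computing term by term:
  Q(1)·log₂(Q(1)/P(1)) = (1/12)·log₂((1/12)/(3/4)) = -0.26416
  Q(2)·log₂(Q(2)/P(2)) = (1/12)·log₂((1/12)/(1/6)) = -0.08333
  Q(3)·log₂(Q(3)/P(3)) = (5/6)·log₂((5/6)/(1/12)) = 2.76827

D_KL(Q||P) = -0.26416 - 0.08333 + 2.76827 = 2.42078 ≈ 2.4208 bits

These are NOT equal (difference: 0.1535 bits). KL divergence is asymmetric: D_KL(P||Q) ≠ D_KL(Q||P) in general.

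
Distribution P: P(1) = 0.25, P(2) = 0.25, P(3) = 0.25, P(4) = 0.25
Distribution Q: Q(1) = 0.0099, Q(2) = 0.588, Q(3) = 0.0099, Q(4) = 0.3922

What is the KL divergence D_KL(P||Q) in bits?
1.8583 bits

D_KL(P||Q) = Σ P(x) log₂(P(x)/Q(x))

Computing term by term:
  P(1)·log₂(P(1)/Q(1)) = 0.25·log₂(0.25/0.0099) = 1.16459
  P(2)·log₂(P(2)/Q(2)) = 0.25·log₂(0.25/0.588) = -0.30847
  P(3)·log₂(P(3)/Q(3)) = 0.25·log₂(0.25/0.0099) = 1.16459
  P(4)·log₂(P(4)/Q(4)) = 0.25·log₂(0.25/0.3922) = -0.16242

D_KL(P||Q) = 1.16459 - 0.30847 + 1.16459 - 0.16242 = 1.85829 ≈ 1.8583 bits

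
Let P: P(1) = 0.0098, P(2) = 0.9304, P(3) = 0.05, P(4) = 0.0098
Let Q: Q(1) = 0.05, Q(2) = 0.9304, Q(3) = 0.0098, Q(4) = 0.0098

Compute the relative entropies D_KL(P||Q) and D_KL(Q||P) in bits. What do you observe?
D_KL(P||Q) = 0.0945 bits, D_KL(Q||P) = 0.0945 bits. The two directions give the same value here, because Q is a self-inverse relabeling of P; in general KL divergence is asymmetric.

D_KL(P||Q) = Σ P(x) log₂(P(x)/Q(x))

Computing term by term:
  P(1)·log₂(P(1)/Q(1)) = 0.0098·log₂(0.0098/0.05) = -0.02304
  P(2)·log₂(P(2)/Q(2)) = 0.9304·log₂(0.9304/0.9304) = 0.00000
  P(3)·log₂(P(3)/Q(3)) = 0.05·log₂(0.05/0.0098) = 0.11755
  P(4)·log₂(P(4)/Q(4)) = 0.0098·log₂(0.0098/0.0098) = 0.00000

D_KL(P||Q) = -0.02304 + 0.00000 + 0.11755 + 0.00000 = 0.09451 ≈ 0.0945 bits

D_KL(Q||P) = Σ Q(x) log₂(Q(x)/P(x))

Computing term by term:
  Q(1)·log₂(Q(1)/P(1)) = 0.05·log₂(0.05/0.0098) = 0.11755
  Q(2)·log₂(Q(2)/P(2)) = 0.9304·log₂(0.9304/0.9304) = 0.00000
  Q(3)·log₂(Q(3)/P(3)) = 0.0098·log₂(0.0098/0.05) = -0.02304
  Q(4)·log₂(Q(4)/P(4)) = 0.0098·log₂(0.0098/0.0098) = 0.00000

D_KL(Q||P) = 0.11755 + 0.00000 - 0.02304 + 0.00000 = 0.09451 ≈ 0.0945 bits

These ARE equal here. Q is P with outcomes relabeled (Q(1) = P(3), Q(3) = P(1)) by a relabeling that is its own inverse, so the two sums contain exactly the same terms in a different order. This is a special case — KL divergence is not symmetric in general: D_KL(P||Q) ≠ D_KL(Q||P) for most P, Q.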